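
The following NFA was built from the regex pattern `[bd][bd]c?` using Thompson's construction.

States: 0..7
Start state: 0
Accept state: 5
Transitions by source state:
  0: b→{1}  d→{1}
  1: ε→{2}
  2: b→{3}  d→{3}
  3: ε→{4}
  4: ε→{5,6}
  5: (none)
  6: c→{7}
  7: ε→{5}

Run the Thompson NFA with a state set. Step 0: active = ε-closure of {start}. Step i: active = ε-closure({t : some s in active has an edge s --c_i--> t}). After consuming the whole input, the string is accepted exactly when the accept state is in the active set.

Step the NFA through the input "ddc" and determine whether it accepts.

initial (ε-close {0}): {0}
'd' @ 1: {1,2}
'd' @ 2: {3,4,5,6}  [accepting]
'c' @ 3: {5,7}  [accepting]
after full input: {5,7}  (accept=5 in)

Answer: ACCEPT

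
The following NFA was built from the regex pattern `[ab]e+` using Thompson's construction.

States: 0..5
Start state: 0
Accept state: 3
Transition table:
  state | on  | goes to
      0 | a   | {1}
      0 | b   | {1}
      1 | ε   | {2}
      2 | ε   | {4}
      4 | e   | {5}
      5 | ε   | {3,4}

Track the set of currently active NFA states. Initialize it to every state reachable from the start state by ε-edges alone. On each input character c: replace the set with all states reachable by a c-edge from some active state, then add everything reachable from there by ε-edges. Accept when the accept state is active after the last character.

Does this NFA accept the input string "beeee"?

start: ε-closure({0}) = {0}
'b' @ 1: {1,2,4}
'e' @ 2: {3,4,5}  (accept∈set)
'e' @ 3: {3,4,5}  (accept∈set)
'e' @ 4: {3,4,5}  (accept∈set)
'e' @ 5: {3,4,5}  (accept∈set)
after full input: {3,4,5}  (accept=3 in)

Answer: ACCEPT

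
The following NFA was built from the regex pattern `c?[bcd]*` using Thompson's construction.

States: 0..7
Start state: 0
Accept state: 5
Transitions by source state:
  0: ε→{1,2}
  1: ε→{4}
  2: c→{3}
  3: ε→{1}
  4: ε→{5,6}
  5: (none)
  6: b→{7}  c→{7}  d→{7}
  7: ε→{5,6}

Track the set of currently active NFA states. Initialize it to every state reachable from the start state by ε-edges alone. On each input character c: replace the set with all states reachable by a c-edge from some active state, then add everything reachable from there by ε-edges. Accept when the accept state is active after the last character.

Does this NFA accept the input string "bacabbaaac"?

initial (ε-close {0}): {0,1,2,4,5,6}
'b' @ 1: {5,6,7}  ✓accept
'a' @ 2: {}  — state set empty
rest 'cabbaaac' ignored (set empty)
end set {} — state 5 not in

Answer: REJECT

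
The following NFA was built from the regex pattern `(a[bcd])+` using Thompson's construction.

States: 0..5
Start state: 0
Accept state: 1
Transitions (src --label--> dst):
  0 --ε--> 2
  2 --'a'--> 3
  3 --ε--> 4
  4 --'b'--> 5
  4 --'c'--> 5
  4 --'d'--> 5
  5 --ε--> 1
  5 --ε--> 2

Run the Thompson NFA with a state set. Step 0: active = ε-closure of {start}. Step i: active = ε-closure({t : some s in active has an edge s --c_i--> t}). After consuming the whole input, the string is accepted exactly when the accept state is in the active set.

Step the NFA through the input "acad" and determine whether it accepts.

Answer: ACCEPT

Trace:
start: ε-closure({0}) = {0,2}
'a' @ 1: {3,4}
'c' @ 2: {1,2,5}  (accept∈set)
'a' @ 3: {3,4}
'd' @ 4: {1,2,5}  (accept∈set)
end set {1,2,5} — state 1 in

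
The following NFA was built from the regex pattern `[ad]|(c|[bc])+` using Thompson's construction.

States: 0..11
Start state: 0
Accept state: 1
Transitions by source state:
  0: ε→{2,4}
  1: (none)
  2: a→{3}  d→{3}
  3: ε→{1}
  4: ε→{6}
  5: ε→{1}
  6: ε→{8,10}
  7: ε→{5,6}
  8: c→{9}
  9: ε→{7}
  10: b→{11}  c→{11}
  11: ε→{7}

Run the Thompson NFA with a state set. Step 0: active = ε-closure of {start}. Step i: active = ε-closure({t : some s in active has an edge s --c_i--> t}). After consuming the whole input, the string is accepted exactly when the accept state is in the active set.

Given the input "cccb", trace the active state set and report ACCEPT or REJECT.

Answer: ACCEPT

Derivation:
initial (ε-close {0}): {0,2,4,6,8,10}
'c' @ 1: {1,5,6,7,8,9,10,11}  [accepting]
'c' @ 2: {1,5,6,7,8,9,10,11}  [accepting]
'c' @ 3: {1,5,6,7,8,9,10,11}  [accepting]
'b' @ 4: {1,5,6,7,8,10,11}  [accepting]
end set {1,5,6,7,8,10,11} — state 1 in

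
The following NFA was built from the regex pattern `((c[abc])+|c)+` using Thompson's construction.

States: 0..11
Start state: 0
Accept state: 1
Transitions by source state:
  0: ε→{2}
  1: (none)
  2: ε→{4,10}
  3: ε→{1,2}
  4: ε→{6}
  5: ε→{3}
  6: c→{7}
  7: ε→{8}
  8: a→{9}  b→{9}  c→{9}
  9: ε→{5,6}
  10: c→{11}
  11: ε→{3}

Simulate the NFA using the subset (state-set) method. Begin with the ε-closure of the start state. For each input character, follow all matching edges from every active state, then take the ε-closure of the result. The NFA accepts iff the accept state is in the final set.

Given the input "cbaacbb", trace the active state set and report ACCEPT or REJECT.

initial (ε-close {0}): {0,2,4,6,10}
'c' @ 1: {1,2,3,4,6,7,8,10,11}  (accept∈set)
'b' @ 2: {1,2,3,4,5,6,9,10}  (accept∈set)
'a' @ 3: {}  — no active states
rest 'acbb' ignored (set empty)
end set {} — state 1 not in

Answer: REJECT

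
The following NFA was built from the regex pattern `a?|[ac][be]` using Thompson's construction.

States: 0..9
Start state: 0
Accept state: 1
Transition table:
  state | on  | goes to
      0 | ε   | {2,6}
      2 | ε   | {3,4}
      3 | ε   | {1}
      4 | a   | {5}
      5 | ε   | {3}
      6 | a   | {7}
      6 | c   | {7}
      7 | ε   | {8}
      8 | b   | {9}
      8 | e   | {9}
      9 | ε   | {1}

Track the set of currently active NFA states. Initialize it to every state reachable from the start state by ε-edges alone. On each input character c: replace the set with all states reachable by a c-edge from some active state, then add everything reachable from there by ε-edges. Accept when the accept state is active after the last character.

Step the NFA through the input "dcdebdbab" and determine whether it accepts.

S₀ = ε-closure({0}) = {0,1,2,3,4,6}
'd' @ 1: {}  — state set empty
rest 'cdebdbab' ignored (set empty)
end set {} — state 1 not in

Answer: REJECT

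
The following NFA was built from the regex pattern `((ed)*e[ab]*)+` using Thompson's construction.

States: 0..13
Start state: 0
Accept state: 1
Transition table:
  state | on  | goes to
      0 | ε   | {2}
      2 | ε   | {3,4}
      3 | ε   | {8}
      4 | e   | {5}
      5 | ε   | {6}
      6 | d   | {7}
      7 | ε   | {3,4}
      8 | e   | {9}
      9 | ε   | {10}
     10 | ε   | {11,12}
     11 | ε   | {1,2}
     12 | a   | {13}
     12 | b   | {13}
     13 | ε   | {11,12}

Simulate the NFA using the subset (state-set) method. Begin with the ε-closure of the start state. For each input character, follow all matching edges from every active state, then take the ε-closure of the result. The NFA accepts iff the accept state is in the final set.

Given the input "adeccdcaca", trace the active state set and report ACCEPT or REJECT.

Answer: REJECT

Trace:
start: ε-closure({0}) = {0,2,3,4,8}
'a' @ 1: {}  — state set empty
rest 'deccdcaca' ignored (set empty)
after full input: {}  (accept=1 not in)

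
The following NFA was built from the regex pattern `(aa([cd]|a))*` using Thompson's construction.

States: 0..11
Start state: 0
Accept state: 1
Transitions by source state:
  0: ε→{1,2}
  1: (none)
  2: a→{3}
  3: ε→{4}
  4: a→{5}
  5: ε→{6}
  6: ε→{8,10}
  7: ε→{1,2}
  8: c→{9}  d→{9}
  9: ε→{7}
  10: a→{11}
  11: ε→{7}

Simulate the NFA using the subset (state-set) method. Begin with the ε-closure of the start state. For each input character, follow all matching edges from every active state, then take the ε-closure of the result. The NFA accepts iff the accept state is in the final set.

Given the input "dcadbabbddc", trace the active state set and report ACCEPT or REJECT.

start: ε-closure({0}) = {0,1,2}
'd' @ 1: {}  — no active states
rest 'cadbabbddc' ignored (set empty)
after full input: {}  (accept=1 not in)

Answer: REJECT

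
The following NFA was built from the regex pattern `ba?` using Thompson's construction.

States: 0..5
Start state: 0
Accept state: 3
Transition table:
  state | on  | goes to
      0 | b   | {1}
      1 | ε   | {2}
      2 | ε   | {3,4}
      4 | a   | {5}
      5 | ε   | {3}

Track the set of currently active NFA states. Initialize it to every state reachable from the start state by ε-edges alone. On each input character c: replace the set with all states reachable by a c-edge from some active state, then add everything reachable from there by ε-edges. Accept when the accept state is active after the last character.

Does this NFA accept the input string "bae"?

Answer: REJECT

Trace:
S₀ = ε-closure({0}) = {0}
'b' @ 1: {1,2,3,4}  [accepting]
'a' @ 2: {3,5}  [accepting]
'e' @ 3: {}  — state set empty
final: {}; accept 3 not in set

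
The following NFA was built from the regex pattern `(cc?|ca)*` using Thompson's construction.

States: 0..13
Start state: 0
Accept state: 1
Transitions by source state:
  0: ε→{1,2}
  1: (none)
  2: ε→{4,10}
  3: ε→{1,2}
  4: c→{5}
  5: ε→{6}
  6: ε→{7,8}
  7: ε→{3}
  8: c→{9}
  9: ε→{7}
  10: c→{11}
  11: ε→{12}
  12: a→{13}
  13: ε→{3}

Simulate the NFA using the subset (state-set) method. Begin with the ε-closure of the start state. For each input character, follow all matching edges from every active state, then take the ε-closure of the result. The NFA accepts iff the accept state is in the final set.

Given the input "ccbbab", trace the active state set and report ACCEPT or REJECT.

Answer: REJECT

Derivation:
initial (ε-close {0}): {0,1,2,4,10}
'c' @ 1: {1,2,3,4,5,6,7,8,10,11,12}  [accepting]
'c' @ 2: {1,2,3,4,5,6,7,8,9,10,11,12}  [accepting]
'b' @ 3: {}  — dead — no transitions
rest 'bab' ignored (set empty)
final: {}; accept 1 not in set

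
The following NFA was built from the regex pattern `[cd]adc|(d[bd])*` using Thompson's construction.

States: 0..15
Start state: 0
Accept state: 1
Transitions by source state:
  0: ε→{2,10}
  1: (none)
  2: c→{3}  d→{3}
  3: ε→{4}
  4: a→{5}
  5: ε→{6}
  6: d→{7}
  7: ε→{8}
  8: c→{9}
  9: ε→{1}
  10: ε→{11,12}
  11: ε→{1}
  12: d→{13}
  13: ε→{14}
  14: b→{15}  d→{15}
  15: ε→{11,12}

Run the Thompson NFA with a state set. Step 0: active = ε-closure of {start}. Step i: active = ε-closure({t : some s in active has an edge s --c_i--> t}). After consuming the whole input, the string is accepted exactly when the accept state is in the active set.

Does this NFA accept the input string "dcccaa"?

start: ε-closure({0}) = {0,1,2,10,11,12}
'd' @ 1: {3,4,13,14}
'c' @ 2: {}  — dead — no transitions
rest 'ccaa' ignored (set empty)
final: {}; accept 1 not in set

Answer: REJECT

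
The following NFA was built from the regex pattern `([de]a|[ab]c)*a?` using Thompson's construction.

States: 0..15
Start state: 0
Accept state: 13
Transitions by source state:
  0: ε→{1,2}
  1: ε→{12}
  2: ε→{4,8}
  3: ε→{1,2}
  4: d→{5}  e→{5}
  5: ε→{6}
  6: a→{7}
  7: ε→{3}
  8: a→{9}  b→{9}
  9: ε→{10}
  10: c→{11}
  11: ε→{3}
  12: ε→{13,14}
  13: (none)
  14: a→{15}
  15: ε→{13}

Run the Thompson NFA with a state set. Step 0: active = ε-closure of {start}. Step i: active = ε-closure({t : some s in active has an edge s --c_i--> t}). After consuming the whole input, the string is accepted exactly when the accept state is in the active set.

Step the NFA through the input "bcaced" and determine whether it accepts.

Answer: REJECT

Derivation:
S₀ = ε-closure({0}) = {0,1,2,4,8,12,13,14}
'b' @ 1: {9,10}
'c' @ 2: {1,2,3,4,8,11,12,13,14}  [accepting]
'a' @ 3: {9,10,13,15}  [accepting]
'c' @ 4: {1,2,3,4,8,11,12,13,14}  [accepting]
'e' @ 5: {5,6}
'd' @ 6: {}  — no active states
end set {} — state 13 not in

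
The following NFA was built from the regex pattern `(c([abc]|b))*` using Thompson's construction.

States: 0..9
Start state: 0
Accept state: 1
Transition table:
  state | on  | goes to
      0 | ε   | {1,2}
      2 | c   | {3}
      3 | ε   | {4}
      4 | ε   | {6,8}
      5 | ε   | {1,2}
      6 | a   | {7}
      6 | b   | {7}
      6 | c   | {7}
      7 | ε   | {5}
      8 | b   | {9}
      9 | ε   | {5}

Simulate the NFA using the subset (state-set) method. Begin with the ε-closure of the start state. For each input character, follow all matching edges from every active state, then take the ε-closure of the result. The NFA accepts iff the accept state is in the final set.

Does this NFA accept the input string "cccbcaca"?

Answer: ACCEPT

Derivation:
initial (ε-close {0}): {0,1,2}
'c' @ 1: {3,4,6,8}
'c' @ 2: {1,2,5,7}  ✓accept
'c' @ 3: {3,4,6,8}
'b' @ 4: {1,2,5,7,9}  ✓accept
'c' @ 5: {3,4,6,8}
'a' @ 6: {1,2,5,7}  ✓accept
'c' @ 7: {3,4,6,8}
'a' @ 8: {1,2,5,7}  ✓accept
end set {1,2,5,7} — state 1 in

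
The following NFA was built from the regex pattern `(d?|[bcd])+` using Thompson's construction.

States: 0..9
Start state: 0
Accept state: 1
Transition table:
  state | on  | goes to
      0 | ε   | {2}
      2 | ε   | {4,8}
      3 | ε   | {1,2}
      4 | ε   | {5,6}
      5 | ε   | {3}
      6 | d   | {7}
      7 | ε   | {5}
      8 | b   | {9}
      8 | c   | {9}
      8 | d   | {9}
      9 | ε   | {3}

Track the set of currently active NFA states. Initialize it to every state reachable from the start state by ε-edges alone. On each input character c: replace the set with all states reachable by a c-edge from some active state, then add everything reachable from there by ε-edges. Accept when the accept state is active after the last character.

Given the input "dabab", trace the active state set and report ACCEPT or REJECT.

Answer: REJECT

Trace:
initial (ε-close {0}): {0,1,2,3,4,5,6,8}
'd' @ 1: {1,2,3,4,5,6,7,8,9}  [accepting]
'a' @ 2: {}  — dead — no transitions
rest 'bab' ignored (set empty)
end set {} — state 1 not in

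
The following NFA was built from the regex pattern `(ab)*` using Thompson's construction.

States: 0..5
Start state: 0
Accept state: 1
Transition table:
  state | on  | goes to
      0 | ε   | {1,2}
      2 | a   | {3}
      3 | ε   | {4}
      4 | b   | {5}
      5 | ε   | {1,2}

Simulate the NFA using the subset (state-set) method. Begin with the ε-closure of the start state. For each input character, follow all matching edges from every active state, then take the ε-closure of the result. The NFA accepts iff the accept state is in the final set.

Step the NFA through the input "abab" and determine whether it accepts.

Answer: ACCEPT

Trace:
initial (ε-close {0}): {0,1,2}
'a' @ 1: {3,4}
'b' @ 2: {1,2,5}  (accept∈set)
'a' @ 3: {3,4}
'b' @ 4: {1,2,5}  (accept∈set)
after full input: {1,2,5}  (accept=1 in)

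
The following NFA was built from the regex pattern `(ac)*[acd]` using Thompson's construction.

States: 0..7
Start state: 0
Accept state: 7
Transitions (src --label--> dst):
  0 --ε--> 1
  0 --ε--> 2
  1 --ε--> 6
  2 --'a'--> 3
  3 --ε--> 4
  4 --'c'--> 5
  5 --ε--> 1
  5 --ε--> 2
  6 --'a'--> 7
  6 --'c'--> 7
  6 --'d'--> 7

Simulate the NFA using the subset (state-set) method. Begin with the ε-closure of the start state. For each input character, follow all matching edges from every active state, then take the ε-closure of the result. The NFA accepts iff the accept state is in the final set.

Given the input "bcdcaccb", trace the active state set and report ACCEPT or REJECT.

Answer: REJECT

Derivation:
S₀ = ε-closure({0}) = {0,1,2,6}
'b' @ 1: {}  — no active states
rest 'cdcaccb' ignored (set empty)
after full input: {}  (accept=7 not in)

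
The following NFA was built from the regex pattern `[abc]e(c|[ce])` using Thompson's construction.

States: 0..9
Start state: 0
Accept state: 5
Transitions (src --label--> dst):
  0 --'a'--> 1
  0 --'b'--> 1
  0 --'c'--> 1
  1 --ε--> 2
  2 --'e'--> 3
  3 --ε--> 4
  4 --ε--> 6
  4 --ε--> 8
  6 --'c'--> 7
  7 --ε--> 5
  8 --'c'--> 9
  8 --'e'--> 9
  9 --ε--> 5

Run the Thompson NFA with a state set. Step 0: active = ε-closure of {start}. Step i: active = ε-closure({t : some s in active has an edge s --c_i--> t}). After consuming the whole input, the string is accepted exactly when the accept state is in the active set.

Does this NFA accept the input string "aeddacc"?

Answer: REJECT

Steps:
initial (ε-close {0}): {0}
'a' @ 1: {1,2}
'e' @ 2: {3,4,6,8}
'd' @ 3: {}  — dead — no transitions
rest 'dacc' ignored (set empty)
end set {} — state 5 not in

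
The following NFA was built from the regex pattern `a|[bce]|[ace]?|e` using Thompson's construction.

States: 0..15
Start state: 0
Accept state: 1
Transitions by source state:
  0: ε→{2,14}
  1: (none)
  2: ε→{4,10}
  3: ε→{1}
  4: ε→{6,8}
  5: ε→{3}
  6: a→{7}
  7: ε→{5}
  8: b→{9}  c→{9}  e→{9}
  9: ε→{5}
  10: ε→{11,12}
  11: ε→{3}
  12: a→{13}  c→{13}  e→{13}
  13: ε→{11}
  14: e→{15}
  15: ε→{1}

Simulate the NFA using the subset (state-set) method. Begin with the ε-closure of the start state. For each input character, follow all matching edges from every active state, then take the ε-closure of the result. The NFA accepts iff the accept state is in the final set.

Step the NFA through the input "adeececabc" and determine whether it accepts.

Answer: REJECT

Derivation:
initial (ε-close {0}): {0,1,2,3,4,6,8,10,11,12,14}
'a' @ 1: {1,3,5,7,11,13}  [accepting]
'd' @ 2: {}  — dead — no transitions
rest 'eececabc' ignored (set empty)
final: {}; accept 1 not in set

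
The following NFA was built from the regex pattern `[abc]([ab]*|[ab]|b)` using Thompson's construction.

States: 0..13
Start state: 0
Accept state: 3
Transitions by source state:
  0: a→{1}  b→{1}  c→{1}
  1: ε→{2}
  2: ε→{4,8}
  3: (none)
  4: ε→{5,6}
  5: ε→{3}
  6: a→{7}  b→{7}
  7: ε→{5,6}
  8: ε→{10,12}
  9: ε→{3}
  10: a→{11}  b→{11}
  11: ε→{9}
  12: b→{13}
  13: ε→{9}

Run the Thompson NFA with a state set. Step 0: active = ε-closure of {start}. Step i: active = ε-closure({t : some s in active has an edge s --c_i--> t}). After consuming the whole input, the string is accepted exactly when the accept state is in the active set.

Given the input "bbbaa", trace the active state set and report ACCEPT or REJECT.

Answer: ACCEPT

Trace:
S₀ = ε-closure({0}) = {0}
'b' @ 1: {1,2,3,4,5,6,8,10,12}  (accept∈set)
'b' @ 2: {3,5,6,7,9,11,13}  (accept∈set)
'b' @ 3: {3,5,6,7}  (accept∈set)
'a' @ 4: {3,5,6,7}  (accept∈set)
'a' @ 5: {3,5,6,7}  (accept∈set)
final: {3,5,6,7}; accept 3 in set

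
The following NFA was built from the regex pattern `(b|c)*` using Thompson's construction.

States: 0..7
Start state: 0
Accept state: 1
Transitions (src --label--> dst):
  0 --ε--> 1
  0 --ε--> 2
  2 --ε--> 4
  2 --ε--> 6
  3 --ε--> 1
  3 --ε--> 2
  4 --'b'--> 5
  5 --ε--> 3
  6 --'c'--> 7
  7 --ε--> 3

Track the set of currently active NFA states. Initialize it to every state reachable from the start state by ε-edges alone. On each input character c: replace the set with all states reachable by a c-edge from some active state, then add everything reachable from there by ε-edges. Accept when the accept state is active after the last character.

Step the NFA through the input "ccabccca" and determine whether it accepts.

Answer: REJECT

Trace:
S₀ = ε-closure({0}) = {0,1,2,4,6}
'c' @ 1: {1,2,3,4,6,7}  ✓accept
'c' @ 2: {1,2,3,4,6,7}  ✓accept
'a' @ 3: {}  — dead — no transitions
rest 'bccca' ignored (set empty)
end set {} — state 1 not in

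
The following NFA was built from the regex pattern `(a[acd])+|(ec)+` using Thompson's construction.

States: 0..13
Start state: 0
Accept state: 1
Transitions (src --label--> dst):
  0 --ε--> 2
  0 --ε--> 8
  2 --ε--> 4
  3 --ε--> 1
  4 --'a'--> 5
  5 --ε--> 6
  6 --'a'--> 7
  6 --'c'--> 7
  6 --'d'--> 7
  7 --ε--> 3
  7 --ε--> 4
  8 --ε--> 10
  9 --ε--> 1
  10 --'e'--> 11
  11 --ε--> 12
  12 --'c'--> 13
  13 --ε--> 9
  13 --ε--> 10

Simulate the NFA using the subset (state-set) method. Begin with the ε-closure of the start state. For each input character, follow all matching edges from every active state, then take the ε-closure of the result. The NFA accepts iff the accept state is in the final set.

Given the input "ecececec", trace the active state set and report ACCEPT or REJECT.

Answer: ACCEPT

Derivation:
start: ε-closure({0}) = {0,2,4,8,10}
'e' @ 1: {11,12}
'c' @ 2: {1,9,10,13}  (accept∈set)
'e' @ 3: {11,12}
'c' @ 4: {1,9,10,13}  (accept∈set)
'e' @ 5: {11,12}
'c' @ 6: {1,9,10,13}  (accept∈set)
'e' @ 7: {11,12}
'c' @ 8: {1,9,10,13}  (accept∈set)
final: {1,9,10,13}; accept 1 in set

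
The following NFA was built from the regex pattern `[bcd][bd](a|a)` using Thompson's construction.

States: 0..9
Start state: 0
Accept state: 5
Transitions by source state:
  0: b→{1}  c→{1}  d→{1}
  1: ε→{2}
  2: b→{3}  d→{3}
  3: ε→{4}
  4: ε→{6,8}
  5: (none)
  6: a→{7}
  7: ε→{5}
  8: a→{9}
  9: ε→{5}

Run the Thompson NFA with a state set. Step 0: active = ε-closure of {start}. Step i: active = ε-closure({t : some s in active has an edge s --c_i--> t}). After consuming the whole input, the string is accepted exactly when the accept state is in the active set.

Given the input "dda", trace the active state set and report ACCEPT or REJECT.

Answer: ACCEPT

Derivation:
S₀ = ε-closure({0}) = {0}
'd' @ 1: {1,2}
'd' @ 2: {3,4,6,8}
'a' @ 3: {5,7,9}  (accept∈set)
final: {5,7,9}; accept 5 in set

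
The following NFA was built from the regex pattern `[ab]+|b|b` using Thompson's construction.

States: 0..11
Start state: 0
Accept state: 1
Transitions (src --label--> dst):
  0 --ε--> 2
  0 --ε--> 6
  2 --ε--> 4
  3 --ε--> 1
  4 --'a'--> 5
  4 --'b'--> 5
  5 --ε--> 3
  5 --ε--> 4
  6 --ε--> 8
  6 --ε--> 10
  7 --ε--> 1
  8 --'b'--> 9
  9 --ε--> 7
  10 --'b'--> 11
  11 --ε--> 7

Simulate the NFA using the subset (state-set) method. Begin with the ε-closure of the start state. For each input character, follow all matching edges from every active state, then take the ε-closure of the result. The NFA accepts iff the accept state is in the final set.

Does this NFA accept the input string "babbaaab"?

Answer: ACCEPT

Steps:
S₀ = ε-closure({0}) = {0,2,4,6,8,10}
'b' @ 1: {1,3,4,5,7,9,11}  ✓accept
'a' @ 2: {1,3,4,5}  ✓accept
'b' @ 3: {1,3,4,5}  ✓accept
'b' @ 4: {1,3,4,5}  ✓accept
'a' @ 5: {1,3,4,5}  ✓accept
'a' @ 6: {1,3,4,5}  ✓accept
'a' @ 7: {1,3,4,5}  ✓accept
'b' @ 8: {1,3,4,5}  ✓accept
final: {1,3,4,5}; accept 1 in set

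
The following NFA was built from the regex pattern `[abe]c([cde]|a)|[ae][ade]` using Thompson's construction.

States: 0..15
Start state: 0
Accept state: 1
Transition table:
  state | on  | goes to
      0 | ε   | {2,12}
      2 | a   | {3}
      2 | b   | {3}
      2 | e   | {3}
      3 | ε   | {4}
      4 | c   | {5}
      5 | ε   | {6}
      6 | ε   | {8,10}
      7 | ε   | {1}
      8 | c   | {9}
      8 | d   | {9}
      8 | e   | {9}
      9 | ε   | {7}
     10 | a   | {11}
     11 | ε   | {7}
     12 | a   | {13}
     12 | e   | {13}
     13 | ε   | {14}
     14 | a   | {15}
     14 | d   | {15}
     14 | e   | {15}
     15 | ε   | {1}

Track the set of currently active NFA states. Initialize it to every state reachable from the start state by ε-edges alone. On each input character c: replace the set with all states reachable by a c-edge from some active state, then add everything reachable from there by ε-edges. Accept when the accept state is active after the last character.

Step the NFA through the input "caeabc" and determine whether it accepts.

S₀ = ε-closure({0}) = {0,2,12}
'c' @ 1: {}  — state set empty
rest 'aeabc' ignored (set empty)
end set {} — state 1 not in

Answer: REJECT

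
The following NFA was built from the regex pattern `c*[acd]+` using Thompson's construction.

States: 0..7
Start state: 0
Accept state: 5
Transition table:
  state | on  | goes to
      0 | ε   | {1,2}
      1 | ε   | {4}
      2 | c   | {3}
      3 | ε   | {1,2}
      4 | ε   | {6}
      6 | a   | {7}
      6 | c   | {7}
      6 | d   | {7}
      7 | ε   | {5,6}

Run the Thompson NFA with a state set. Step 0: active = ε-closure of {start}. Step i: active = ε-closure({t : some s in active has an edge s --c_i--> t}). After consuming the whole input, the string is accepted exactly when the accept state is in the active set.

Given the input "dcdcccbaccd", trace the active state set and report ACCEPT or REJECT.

Answer: REJECT

Trace:
initial (ε-close {0}): {0,1,2,4,6}
'd' @ 1: {5,6,7}  (accept∈set)
'c' @ 2: {5,6,7}  (accept∈set)
'd' @ 3: {5,6,7}  (accept∈set)
'c' @ 4: {5,6,7}  (accept∈set)
'c' @ 5: {5,6,7}  (accept∈set)
'c' @ 6: {5,6,7}  (accept∈set)
'b' @ 7: {}  — no active states
rest 'accd' ignored (set empty)
final: {}; accept 5 not in set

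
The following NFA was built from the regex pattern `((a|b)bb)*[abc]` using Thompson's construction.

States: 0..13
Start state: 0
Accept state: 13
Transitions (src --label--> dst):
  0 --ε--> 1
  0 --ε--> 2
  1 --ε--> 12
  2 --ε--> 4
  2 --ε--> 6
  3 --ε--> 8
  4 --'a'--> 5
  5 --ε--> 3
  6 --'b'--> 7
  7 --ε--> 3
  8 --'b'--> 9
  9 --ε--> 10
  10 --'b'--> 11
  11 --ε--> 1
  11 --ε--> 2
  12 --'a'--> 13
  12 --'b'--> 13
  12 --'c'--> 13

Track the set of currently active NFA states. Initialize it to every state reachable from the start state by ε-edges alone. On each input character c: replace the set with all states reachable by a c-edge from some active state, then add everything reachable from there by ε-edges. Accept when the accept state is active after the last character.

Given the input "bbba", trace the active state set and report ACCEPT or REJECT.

Answer: ACCEPT

Steps:
start: ε-closure({0}) = {0,1,2,4,6,12}
'b' @ 1: {3,7,8,13}  ✓accept
'b' @ 2: {9,10}
'b' @ 3: {1,2,4,6,11,12}
'a' @ 4: {3,5,8,13}  ✓accept
final: {3,5,8,13}; accept 13 in set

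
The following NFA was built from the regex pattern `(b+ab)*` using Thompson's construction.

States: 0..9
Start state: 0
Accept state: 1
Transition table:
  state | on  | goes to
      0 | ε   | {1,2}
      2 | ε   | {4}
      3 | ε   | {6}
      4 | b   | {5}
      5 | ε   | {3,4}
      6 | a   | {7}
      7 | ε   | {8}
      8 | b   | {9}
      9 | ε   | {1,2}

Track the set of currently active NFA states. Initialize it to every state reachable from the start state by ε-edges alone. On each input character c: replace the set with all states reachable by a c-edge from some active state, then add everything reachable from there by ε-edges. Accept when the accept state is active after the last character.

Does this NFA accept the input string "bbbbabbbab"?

initial (ε-close {0}): {0,1,2,4}
'b' @ 1: {3,4,5,6}
'b' @ 2: {3,4,5,6}
'b' @ 3: {3,4,5,6}
'b' @ 4: {3,4,5,6}
'a' @ 5: {7,8}
'b' @ 6: {1,2,4,9}  [accepting]
'b' @ 7: {3,4,5,6}
'b' @ 8: {3,4,5,6}
'a' @ 9: {7,8}
'b' @ 10: {1,2,4,9}  [accepting]
after full input: {1,2,4,9}  (accept=1 in)

Answer: ACCEPT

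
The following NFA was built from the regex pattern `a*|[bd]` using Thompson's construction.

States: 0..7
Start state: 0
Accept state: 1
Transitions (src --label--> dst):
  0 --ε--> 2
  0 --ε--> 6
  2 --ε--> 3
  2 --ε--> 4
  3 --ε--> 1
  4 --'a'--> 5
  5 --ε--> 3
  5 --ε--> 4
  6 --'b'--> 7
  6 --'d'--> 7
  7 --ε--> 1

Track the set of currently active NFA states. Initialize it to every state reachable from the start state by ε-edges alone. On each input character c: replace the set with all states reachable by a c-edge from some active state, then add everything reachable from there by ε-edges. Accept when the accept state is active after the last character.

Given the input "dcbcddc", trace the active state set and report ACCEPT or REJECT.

initial (ε-close {0}): {0,1,2,3,4,6}
'd' @ 1: {1,7}  (accept∈set)
'c' @ 2: {}  — no active states
rest 'bcddc' ignored (set empty)
end set {} — state 1 not in

Answer: REJECT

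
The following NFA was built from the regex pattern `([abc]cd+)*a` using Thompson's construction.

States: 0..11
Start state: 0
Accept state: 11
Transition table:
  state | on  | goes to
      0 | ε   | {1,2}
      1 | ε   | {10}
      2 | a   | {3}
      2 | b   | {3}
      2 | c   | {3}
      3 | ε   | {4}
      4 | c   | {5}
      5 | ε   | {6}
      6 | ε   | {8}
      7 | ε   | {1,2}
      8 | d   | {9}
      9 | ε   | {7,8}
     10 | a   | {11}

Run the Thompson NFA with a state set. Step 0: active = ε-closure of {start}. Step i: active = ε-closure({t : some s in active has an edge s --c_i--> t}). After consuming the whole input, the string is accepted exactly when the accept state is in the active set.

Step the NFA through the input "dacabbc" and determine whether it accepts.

S₀ = ε-closure({0}) = {0,1,2,10}
'd' @ 1: {}  — state set empty
rest 'acabbc' ignored (set empty)
final: {}; accept 11 not in set

Answer: REJECT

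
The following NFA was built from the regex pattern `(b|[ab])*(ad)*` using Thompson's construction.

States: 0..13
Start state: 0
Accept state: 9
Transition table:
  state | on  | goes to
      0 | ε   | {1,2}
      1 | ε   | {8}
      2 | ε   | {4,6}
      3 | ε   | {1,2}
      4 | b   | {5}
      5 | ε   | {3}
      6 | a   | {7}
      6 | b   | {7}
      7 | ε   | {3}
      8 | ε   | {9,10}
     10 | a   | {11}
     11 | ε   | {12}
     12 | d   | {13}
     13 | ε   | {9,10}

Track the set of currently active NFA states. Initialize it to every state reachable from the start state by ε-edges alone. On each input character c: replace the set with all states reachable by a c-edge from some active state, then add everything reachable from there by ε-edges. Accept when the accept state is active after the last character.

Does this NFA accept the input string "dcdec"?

Answer: REJECT

Steps:
start: ε-closure({0}) = {0,1,2,4,6,8,9,10}
'd' @ 1: {}  — dead — no transitions
rest 'cdec' ignored (set empty)
after full input: {}  (accept=9 not in)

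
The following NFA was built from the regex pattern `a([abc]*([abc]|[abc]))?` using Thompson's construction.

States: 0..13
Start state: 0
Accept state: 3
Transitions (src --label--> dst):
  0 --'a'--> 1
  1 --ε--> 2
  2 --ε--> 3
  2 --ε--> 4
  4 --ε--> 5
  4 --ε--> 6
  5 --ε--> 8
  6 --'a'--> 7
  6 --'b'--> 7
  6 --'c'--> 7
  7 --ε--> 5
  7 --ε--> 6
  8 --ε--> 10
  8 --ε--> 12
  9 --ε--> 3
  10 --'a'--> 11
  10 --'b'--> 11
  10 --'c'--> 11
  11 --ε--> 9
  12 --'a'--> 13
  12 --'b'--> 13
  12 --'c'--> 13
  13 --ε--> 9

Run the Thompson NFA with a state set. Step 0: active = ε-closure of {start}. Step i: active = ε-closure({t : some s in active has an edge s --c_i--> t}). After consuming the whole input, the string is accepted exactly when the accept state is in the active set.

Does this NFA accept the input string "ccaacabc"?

Answer: REJECT

Trace:
S₀ = ε-closure({0}) = {0}
'c' @ 1: {}  — no active states
rest 'caacabc' ignored (set empty)
final: {}; accept 3 not in set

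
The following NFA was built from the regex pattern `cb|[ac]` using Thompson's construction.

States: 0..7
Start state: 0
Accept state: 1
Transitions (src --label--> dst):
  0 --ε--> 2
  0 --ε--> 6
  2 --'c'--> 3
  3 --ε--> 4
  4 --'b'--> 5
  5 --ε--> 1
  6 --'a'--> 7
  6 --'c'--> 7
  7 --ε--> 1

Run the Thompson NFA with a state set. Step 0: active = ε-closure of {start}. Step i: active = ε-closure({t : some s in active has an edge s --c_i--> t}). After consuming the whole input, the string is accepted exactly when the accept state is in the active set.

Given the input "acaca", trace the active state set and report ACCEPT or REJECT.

initial (ε-close {0}): {0,2,6}
'a' @ 1: {1,7}  (accept∈set)
'c' @ 2: {}  — dead — no transitions
rest 'aca' ignored (set empty)
end set {} — state 1 not in

Answer: REJECT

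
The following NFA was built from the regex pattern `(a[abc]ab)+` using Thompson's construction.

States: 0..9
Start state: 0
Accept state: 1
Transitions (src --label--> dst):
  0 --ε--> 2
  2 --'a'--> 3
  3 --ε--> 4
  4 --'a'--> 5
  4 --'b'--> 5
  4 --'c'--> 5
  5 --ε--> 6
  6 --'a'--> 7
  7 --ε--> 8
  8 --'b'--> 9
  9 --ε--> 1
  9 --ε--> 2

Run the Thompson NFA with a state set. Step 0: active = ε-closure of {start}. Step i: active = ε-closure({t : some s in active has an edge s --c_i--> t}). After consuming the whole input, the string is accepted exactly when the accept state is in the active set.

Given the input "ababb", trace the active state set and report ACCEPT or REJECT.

Answer: REJECT

Steps:
S₀ = ε-closure({0}) = {0,2}
'a' @ 1: {3,4}
'b' @ 2: {5,6}
'a' @ 3: {7,8}
'b' @ 4: {1,2,9}  ✓accept
'b' @ 5: {}  — state set empty
final: {}; accept 1 not in set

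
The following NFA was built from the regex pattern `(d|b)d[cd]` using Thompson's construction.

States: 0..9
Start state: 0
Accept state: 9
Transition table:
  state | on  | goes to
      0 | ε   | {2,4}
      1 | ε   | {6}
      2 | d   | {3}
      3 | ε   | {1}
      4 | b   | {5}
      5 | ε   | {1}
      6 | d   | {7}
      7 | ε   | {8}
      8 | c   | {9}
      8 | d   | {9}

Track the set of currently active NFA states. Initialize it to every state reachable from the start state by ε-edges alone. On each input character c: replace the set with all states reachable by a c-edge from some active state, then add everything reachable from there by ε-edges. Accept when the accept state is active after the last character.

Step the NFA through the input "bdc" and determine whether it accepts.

start: ε-closure({0}) = {0,2,4}
'b' @ 1: {1,5,6}
'd' @ 2: {7,8}
'c' @ 3: {9}  [accepting]
after full input: {9}  (accept=9 in)

Answer: ACCEPT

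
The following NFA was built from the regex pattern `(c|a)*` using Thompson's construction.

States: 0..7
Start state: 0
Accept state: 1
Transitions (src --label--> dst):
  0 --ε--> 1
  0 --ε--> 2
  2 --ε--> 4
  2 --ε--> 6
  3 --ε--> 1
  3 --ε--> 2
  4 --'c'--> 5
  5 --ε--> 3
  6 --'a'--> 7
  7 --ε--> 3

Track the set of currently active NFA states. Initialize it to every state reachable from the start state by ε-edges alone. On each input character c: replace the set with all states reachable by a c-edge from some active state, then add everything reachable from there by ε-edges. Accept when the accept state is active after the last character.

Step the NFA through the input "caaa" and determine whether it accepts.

S₀ = ε-closure({0}) = {0,1,2,4,6}
'c' @ 1: {1,2,3,4,5,6}  [accepting]
'a' @ 2: {1,2,3,4,6,7}  [accepting]
'a' @ 3: {1,2,3,4,6,7}  [accepting]
'a' @ 4: {1,2,3,4,6,7}  [accepting]
final: {1,2,3,4,6,7}; accept 1 in set

Answer: ACCEPT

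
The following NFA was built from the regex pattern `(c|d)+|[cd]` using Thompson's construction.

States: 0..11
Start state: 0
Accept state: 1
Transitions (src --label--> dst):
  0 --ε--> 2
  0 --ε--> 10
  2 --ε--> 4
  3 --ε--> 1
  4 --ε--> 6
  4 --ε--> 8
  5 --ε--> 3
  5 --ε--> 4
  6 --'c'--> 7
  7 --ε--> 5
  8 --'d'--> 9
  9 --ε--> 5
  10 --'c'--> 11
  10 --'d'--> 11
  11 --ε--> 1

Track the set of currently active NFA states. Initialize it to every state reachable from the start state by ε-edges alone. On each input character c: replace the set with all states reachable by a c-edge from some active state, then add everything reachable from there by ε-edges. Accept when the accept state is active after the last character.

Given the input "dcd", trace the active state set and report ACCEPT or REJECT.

Answer: ACCEPT

Derivation:
start: ε-closure({0}) = {0,2,4,6,8,10}
'd' @ 1: {1,3,4,5,6,8,9,11}  (accept∈set)
'c' @ 2: {1,3,4,5,6,7,8}  (accept∈set)
'd' @ 3: {1,3,4,5,6,8,9}  (accept∈set)
final: {1,3,4,5,6,8,9}; accept 1 in set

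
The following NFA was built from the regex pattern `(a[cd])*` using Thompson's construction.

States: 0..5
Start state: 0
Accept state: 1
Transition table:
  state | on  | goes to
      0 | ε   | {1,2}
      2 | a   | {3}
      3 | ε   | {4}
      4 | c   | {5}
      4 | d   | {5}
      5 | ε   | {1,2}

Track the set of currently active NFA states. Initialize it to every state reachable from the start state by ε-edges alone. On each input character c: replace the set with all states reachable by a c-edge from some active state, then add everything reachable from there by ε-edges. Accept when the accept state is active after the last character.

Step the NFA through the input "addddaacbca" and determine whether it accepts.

initial (ε-close {0}): {0,1,2}
'a' @ 1: {3,4}
'd' @ 2: {1,2,5}  [accepting]
'd' @ 3: {}  — state set empty
rest 'ddaacbca' ignored (set empty)
final: {}; accept 1 not in set

Answer: REJECT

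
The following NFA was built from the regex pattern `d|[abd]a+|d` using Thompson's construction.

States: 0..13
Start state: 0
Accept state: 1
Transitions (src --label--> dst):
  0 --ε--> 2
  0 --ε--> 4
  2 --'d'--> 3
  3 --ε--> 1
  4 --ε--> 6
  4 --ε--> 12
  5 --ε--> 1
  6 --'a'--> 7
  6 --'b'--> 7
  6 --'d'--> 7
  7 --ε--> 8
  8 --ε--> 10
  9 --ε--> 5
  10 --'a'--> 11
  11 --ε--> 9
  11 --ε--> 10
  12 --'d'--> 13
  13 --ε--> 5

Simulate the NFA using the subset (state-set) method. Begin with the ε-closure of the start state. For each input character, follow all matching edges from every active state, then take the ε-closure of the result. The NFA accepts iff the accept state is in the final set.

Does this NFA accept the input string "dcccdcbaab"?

Answer: REJECT

Trace:
start: ε-closure({0}) = {0,2,4,6,12}
'd' @ 1: {1,3,5,7,8,10,13}  (accept∈set)
'c' @ 2: {}  — state set empty
rest 'ccdcbaab' ignored (set empty)
final: {}; accept 1 not in set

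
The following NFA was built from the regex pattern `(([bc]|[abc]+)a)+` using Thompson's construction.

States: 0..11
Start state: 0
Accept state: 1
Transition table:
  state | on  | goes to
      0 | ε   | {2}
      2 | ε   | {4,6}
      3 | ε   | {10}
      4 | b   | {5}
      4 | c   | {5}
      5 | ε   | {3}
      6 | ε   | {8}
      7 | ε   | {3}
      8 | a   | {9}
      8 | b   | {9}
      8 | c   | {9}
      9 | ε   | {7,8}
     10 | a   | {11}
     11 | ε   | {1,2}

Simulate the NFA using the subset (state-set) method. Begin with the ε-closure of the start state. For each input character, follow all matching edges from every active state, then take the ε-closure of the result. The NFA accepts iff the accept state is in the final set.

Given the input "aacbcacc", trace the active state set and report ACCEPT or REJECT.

S₀ = ε-closure({0}) = {0,2,4,6,8}
'a' @ 1: {3,7,8,9,10}
'a' @ 2: {1,2,3,4,6,7,8,9,10,11}  ✓accept
'c' @ 3: {3,5,7,8,9,10}
'b' @ 4: {3,7,8,9,10}
'c' @ 5: {3,7,8,9,10}
'a' @ 6: {1,2,3,4,6,7,8,9,10,11}  ✓accept
'c' @ 7: {3,5,7,8,9,10}
'c' @ 8: {3,7,8,9,10}
final: {3,7,8,9,10}; accept 1 not in set

Answer: REJECT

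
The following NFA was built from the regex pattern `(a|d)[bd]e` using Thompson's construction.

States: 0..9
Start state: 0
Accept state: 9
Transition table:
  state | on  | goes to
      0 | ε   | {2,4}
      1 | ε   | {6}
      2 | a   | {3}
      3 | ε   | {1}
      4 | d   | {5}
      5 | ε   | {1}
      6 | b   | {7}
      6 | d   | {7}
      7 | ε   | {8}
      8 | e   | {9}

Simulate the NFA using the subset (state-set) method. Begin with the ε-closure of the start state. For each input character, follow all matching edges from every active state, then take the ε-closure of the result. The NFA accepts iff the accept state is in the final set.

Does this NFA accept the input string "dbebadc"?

initial (ε-close {0}): {0,2,4}
'd' @ 1: {1,5,6}
'b' @ 2: {7,8}
'e' @ 3: {9}  ✓accept
'b' @ 4: {}  — no active states
rest 'adc' ignored (set empty)
final: {}; accept 9 not in set

Answer: REJECT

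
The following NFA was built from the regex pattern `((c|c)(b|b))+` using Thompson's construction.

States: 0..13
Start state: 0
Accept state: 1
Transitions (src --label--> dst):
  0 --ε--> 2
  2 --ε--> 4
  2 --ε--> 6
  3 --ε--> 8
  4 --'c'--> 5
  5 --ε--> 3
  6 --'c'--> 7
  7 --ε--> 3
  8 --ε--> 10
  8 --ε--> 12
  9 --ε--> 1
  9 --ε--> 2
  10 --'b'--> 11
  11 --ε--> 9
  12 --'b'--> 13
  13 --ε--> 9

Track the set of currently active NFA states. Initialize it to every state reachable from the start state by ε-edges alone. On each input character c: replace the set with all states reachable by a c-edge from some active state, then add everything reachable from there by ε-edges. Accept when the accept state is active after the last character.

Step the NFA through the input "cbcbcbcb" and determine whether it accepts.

initial (ε-close {0}): {0,2,4,6}
'c' @ 1: {3,5,7,8,10,12}
'b' @ 2: {1,2,4,6,9,11,13}  ✓accept
'c' @ 3: {3,5,7,8,10,12}
'b' @ 4: {1,2,4,6,9,11,13}  ✓accept
'c' @ 5: {3,5,7,8,10,12}
'b' @ 6: {1,2,4,6,9,11,13}  ✓accept
'c' @ 7: {3,5,7,8,10,12}
'b' @ 8: {1,2,4,6,9,11,13}  ✓accept
final: {1,2,4,6,9,11,13}; accept 1 in set

Answer: ACCEPT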